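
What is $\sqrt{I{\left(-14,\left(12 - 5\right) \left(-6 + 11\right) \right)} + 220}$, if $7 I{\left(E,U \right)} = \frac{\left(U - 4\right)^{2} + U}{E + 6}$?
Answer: $\frac{\sqrt{39634}}{14} \approx 14.22$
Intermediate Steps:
$I{\left(E,U \right)} = \frac{U + \left(-4 + U\right)^{2}}{7 \left(6 + E\right)}$ ($I{\left(E,U \right)} = \frac{\left(\left(U - 4\right)^{2} + U\right) \frac{1}{E + 6}}{7} = \frac{\left(\left(-4 + U\right)^{2} + U\right) \frac{1}{6 + E}}{7} = \frac{\left(U + \left(-4 + U\right)^{2}\right) \frac{1}{6 + E}}{7} = \frac{\frac{1}{6 + E} \left(U + \left(-4 + U\right)^{2}\right)}{7} = \frac{U + \left(-4 + U\right)^{2}}{7 \left(6 + E\right)}$)
$\sqrt{I{\left(-14,\left(12 - 5\right) \left(-6 + 11\right) \right)} + 220} = \sqrt{\frac{\left(12 - 5\right) \left(-6 + 11\right) + \left(-4 + \left(12 - 5\right) \left(-6 + 11\right)\right)^{2}}{7 \left(6 - 14\right)} + 220} = \sqrt{\frac{7 \cdot 5 + \left(-4 + 7 \cdot 5\right)^{2}}{7 \left(-8\right)} + 220} = \sqrt{\frac{1}{7} \left(- \frac{1}{8}\right) \left(35 + \left(-4 + 35\right)^{2}\right) + 220} = \sqrt{\frac{1}{7} \left(- \frac{1}{8}\right) \left(35 + 31^{2}\right) + 220} = \sqrt{\frac{1}{7} \left(- \frac{1}{8}\right) \left(35 + 961\right) + 220} = \sqrt{\frac{1}{7} \left(- \frac{1}{8}\right) 996 + 220} = \sqrt{- \frac{249}{14} + 220} = \sqrt{\frac{2831}{14}} = \frac{\sqrt{39634}}{14}$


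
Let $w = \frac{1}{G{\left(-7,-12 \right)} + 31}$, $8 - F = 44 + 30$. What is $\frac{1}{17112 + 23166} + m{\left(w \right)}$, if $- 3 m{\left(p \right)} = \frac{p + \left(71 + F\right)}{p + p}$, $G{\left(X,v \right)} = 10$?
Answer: $- \frac{460959}{13426} \approx -34.333$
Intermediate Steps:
$F = -66$ ($F = 8 - \left(44 + 30\right) = 8 - 74 = -66$)
$w = \frac{1}{41}$ ($w = \frac{1}{10 + 31} = \frac{1}{41} \approx 0.02439$)
$m{\left(p \right)} = - \frac{5 + p}{6 p}$ ($m{\left(p \right)} = - \frac{\left(p + \left(71 - 66\right)\right) \frac{1}{p + p}}{3} = - \frac{\left(p + 5\right) \frac{1}{2 p}}{3} = - \frac{\left(5 + p\right) \frac{1}{2 p}}{3} = - \frac{\frac{1}{2} \frac{1}{p} \left(5 + p\right)}{3} = - \frac{5 + p}{6 p}$)
$\frac{1}{17112 + 23166} + m{\left(w \right)} = \frac{1}{17112 + 23166} + \frac{\frac{1}{\frac{1}{41}} \left(-5 - \frac{1}{41}\right)}{6} = \frac{1}{40278} + \frac{1}{6} \cdot 41 \left(-5 - \frac{1}{41}\right) = \frac{1}{40278} + \frac{1}{6} \cdot 41 \left(- \frac{206}{41}\right) = \frac{1}{40278} - \frac{103}{3} = - \frac{460959}{13426}$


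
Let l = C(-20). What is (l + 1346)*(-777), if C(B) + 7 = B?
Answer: -1024863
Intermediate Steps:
C(B) = -7 + B
l = -27 (l = -7 - 20 = -27)
(l + 1346)*(-777) = (-27 + 1346)*(-777) = 1319*(-777) = -1024863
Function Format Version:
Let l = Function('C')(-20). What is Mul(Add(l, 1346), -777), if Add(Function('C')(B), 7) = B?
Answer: -1024863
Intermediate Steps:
Function('C')(B) = Add(-7, B)
l = -27 (l = Add(-7, -20) = -27)
Mul(Add(l, 1346), -777) = Mul(Add(-27, 1346), -777) = Mul(1319, -777) = -1024863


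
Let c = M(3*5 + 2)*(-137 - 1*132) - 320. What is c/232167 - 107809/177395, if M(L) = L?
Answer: -8632561946/13728421655 ≈ -0.62881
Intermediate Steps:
c = -4893 (c = (3*5 + 2)*(-137 - 1*132) - 320 = (15 + 2)*(-137 - 132) - 320 = 17*(-269) - 320 = -4573 - 320 = -4893)
c/232167 - 107809/177395 = -4893/232167 - 107809/177395 = -4893*1/232167 - 107809*1/177395 = -1631/77389 - 107809/177395 = -8632561946/13728421655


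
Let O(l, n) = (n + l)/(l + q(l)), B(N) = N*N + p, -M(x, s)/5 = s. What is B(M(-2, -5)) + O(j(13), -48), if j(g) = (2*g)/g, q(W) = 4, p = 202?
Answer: 2458/3 ≈ 819.33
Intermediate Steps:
M(x, s) = -5*s
j(g) = 2
B(N) = 202 + N² (B(N) = N*N + 202 = N² + 202 = 202 + N²)
O(l, n) = (l + n)/(4 + l) (O(l, n) = (n + l)/(l + 4) = (l + n)/(4 + l))
B(M(-2, -5)) + O(j(13), -48) = (202 + (-5*(-5))²) + (2 - 48)/(4 + 2) = (202 + 25²) - 46/6 = (202 + 625) + (⅙)*(-46) = 827 - 23/3 = 2458/3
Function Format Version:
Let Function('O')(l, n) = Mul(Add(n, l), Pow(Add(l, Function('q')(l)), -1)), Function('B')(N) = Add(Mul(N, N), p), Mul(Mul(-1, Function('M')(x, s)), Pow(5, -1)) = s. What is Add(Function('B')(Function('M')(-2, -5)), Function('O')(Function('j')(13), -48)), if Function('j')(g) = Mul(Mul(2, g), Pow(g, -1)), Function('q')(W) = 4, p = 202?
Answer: Rational(2458, 3) ≈ 819.33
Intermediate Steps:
Function('M')(x, s) = Mul(-5, s)
Function('j')(g) = 2
Function('B')(N) = Add(202, Pow(N, 2)) (Function('B')(N) = Add(Mul(N, N), 202) = Add(Pow(N, 2), 202) = Add(202, Pow(N, 2)))
Function('O')(l, n) = Mul(Pow(Add(4, l), -1), Add(l, n)) (Function('O')(l, n) = Mul(Add(n, l), Pow(Add(l, 4), -1)) = Mul(Add(l, n), Pow(Add(4, l), -1)) = Mul(Pow(Add(4, l), -1), Add(l, n)))
Add(Function('B')(Function('M')(-2, -5)), Function('O')(Function('j')(13), -48)) = Add(Add(202, Pow(Mul(-5, -5), 2)), Mul(Pow(Add(4, 2), -1), Add(2, -48))) = Add(Add(202, Pow(25, 2)), Mul(Pow(6, -1), -46)) = Add(Add(202, 625), Mul(Rational(1, 6), -46)) = Add(827, Rational(-23, 3)) = Rational(2458, 3)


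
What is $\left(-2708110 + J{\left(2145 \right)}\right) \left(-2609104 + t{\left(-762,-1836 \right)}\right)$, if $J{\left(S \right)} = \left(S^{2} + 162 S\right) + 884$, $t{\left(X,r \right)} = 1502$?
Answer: $-5844389678978$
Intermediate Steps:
$J{\left(S \right)} = 884 + S^{2} + 162 S$
$\left(-2708110 + J{\left(2145 \right)}\right) \left(-2609104 + t{\left(-762,-1836 \right)}\right) = \left(-2708110 + \left(884 + 2145^{2} + 162 \cdot 2145\right)\right) \left(-2609104 + 1502\right) = \left(-2708110 + \left(884 + 4601025 + 347490\right)\right) \left(-2607602\right) = \left(-2708110 + 4949399\right) \left(-2607602\right) = 2241289 \left(-2607602\right) = -5844389678978$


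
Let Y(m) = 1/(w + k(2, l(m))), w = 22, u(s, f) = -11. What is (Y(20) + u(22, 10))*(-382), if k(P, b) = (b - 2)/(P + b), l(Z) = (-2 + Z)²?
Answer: 15682628/3747 ≈ 4185.4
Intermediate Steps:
k(P, b) = (-2 + b)/(P + b)
Y(m) = 1/(22 + (-2 + (-2 + m)²)/(2 + (-2 + m)²))
(Y(20) + u(22, 10))*(-382) = ((2 + (-2 + 20)²)/(42 + 23*(-2 + 20)²) - 11)*(-382) = ((2 + 18²)/(42 + 23*18²) - 11)*(-382) = ((2 + 324)/(42 + 23*324) - 11)*(-382) = (326/(42 + 7452) - 11)*(-382) = (326/7494 - 11)*(-382) = ((1/7494)*326 - 11)*(-382) = (163/3747 - 11)*(-382) = -41054/3747*(-382) = 15682628/3747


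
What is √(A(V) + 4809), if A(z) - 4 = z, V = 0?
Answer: √4813 ≈ 69.376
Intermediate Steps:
A(z) = 4 + z
√(A(V) + 4809) = √((4 + 0) + 4809) = √(4 + 4809) = √4813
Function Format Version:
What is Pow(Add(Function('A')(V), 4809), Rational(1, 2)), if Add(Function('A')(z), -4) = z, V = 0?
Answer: Pow(4813, Rational(1, 2)) ≈ 69.376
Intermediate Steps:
Function('A')(z) = Add(4, z)
Pow(Add(Function('A')(V), 4809), Rational(1, 2)) = Pow(Add(Add(4, 0), 4809), Rational(1, 2)) = Pow(Add(4, 4809), Rational(1, 2)) = Pow(4813, Rational(1, 2))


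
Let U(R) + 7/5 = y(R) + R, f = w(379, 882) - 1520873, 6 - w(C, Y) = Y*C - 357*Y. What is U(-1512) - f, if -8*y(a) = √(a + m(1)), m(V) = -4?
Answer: 7693788/5 - I*√379/4 ≈ 1.5388e+6 - 4.867*I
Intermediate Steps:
w(C, Y) = 6 + 357*Y - C*Y (w(C, Y) = 6 - (Y*C - 357*Y) = 6 - (C*Y - 357*Y) = 6 - (-357*Y + C*Y) = 6 + (357*Y - C*Y) = 6 + 357*Y - C*Y)
f = -1540271 (f = (6 + 357*882 - 1*379*882) - 1520873 = (6 + 314874 - 334278) - 1520873 = -19398 - 1520873 = -1540271)
y(a) = -√(-4 + a)/8 (y(a) = -√(a - 4)/8 = -√(-4 + a)/8)
U(R) = -7/5 + R - √(-4 + R)/8 (U(R) = -7/5 + (-√(-4 + R)/8 + R) = -7/5 + (R - √(-4 + R)/8) = -7/5 + R - √(-4 + R)/8)
U(-1512) - f = (-7/5 - 1512 - √(-4 - 1512)/8) - 1*(-1540271) = (-7/5 - 1512 - I*√379/4) + 1540271 = (-7567/5 - I*√379/4) + 1540271 = 7693788/5 - I*√379/4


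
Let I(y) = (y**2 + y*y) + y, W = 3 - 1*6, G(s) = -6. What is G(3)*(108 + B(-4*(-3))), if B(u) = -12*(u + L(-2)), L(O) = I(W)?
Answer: 1296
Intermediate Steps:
W = -3 (W = 3 - 6 = -3)
I(y) = y + 2*y**2 (I(y) = (y**2 + y**2) + y = 2*y**2 + y = y + 2*y**2)
L(O) = 15 (L(O) = -3*(1 + 2*(-3)) = -3*(1 - 6) = -3*(-5) = 15)
B(u) = -180 - 12*u (B(u) = -12*(u + 15) = -12*(15 + u) = -180 - 12*u)
G(3)*(108 + B(-4*(-3))) = -6*(108 + (-180 - (-48)*(-3))) = -6*(108 + (-180 - 12*12)) = -6*(108 + (-180 - 144)) = -6*(108 - 324) = -6*(-216) = 1296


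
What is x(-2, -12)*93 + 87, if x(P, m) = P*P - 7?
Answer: -192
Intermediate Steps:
x(P, m) = -7 + P² (x(P, m) = P² - 7 = -7 + P²)
x(-2, -12)*93 + 87 = (-7 + (-2)²)*93 + 87 = (-7 + 4)*93 + 87 = -3*93 + 87 = -279 + 87 = -192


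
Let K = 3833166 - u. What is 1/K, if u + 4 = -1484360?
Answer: 1/5317530 ≈ 1.8806e-7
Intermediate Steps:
u = -1484364 (u = -4 - 1484360 = -1484364)
K = 5317530 (K = 3833166 - 1*(-1484364) = 3833166 + 1484364 = 5317530)
1/K = 1/5317530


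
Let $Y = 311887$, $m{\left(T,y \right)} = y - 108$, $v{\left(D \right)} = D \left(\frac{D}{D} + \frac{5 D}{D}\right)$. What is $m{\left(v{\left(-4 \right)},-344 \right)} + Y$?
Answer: $311435$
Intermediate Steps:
$v{\left(D \right)} = 6 D$ ($v{\left(D \right)} = D \left(1 + 5\right) = D 6 = 6 D$)
$m{\left(T,y \right)} = -108 + y$
$m{\left(v{\left(-4 \right)},-344 \right)} + Y = \left(-108 - 344\right) + 311887 = -452 + 311887 = 311435$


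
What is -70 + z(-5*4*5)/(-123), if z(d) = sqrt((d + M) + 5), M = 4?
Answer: -70 - I*sqrt(91)/123 ≈ -70.0 - 0.077556*I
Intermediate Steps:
z(d) = sqrt(9 + d) (z(d) = sqrt((d + 4) + 5) = sqrt((4 + d) + 5) = sqrt(9 + d))
-70 + z(-5*4*5)/(-123) = -70 + sqrt(9 - 5*4*5)/(-123) = -70 - sqrt(9 - 20*5)/123 = -70 - sqrt(9 - 100)/123 = -70 - I*sqrt(91)/123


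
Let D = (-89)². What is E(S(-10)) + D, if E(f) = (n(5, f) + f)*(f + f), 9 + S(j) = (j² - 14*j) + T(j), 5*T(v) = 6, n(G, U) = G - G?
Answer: 2893867/25 ≈ 1.1575e+5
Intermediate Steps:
n(G, U) = 0
T(v) = 6/5 (T(v) = (⅕)*6 = 6/5)
S(j) = -39/5 + j² - 14*j (S(j) = -9 + ((j² - 14*j) + 6/5) = -9 + (6/5 + j² - 14*j) = -39/5 + j² - 14*j)
E(f) = 2*f² (E(f) = (0 + f)*(f + f) = f*(2*f) = 2*f²)
D = 7921
E(S(-10)) + D = 2*(-39/5 + (-10)² - 14*(-10))² + 7921 = 2*(-39/5 + 100 + 140)² + 7921 = 2*(1161/5)² + 7921 = 2*(1347921/25) + 7921 = 2695842/25 + 7921 = 2893867/25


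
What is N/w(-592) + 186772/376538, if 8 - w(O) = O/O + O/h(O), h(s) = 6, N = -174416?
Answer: -98481774350/59681273 ≈ -1650.1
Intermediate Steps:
w(O) = 7 - O/6 (w(O) = 8 - (O/O + O/6) = 8 - (1 + O*(⅙)) = 8 - (1 + O/6) = 8 + (-1 - O/6) = 7 - O/6)
N/w(-592) + 186772/376538 = -174416/(7 - ⅙*(-592)) + 186772/376538 = -174416/(7 + 296/3) + 186772*(1/376538) = -174416/317/3 + 93386/188269 = -174416*3/317 + 93386/188269 = -523248/317 + 93386/188269 = -98481774350/59681273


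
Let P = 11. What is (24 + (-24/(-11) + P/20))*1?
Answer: 5881/220 ≈ 26.732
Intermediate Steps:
(24 + (-24/(-11) + P/20))*1 = (24 + (-24/(-11) + 11/20))*1 = (24 + (-24*(-1/11) + 11*(1/20)))*1 = (24 + (24/11 + 11/20))*1 = (24 + 601/220)*1 = (5881/220)*1 = 5881/220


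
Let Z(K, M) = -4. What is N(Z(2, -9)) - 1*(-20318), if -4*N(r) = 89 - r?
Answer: 81179/4 ≈ 20295.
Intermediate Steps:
N(r) = -89/4 + r/4 (N(r) = -(89 - r)/4 = -89/4 + r/4)
N(Z(2, -9)) - 1*(-20318) = (-89/4 + (¼)*(-4)) - 1*(-20318) = (-89/4 - 1) + 20318 = -93/4 + 20318 = 81179/4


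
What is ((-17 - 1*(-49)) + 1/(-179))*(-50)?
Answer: -286350/179 ≈ -1599.7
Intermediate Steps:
((-17 - 1*(-49)) + 1/(-179))*(-50) = ((-17 + 49) - 1/179)*(-50) = (32 - 1/179)*(-50) = (5727/179)*(-50) = -286350/179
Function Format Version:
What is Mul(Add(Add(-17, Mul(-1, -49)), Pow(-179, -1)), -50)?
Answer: Rational(-286350, 179) ≈ -1599.7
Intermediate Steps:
Mul(Add(Add(-17, Mul(-1, -49)), Pow(-179, -1)), -50) = Mul(Add(Add(-17, 49), Rational(-1, 179)), -50) = Mul(Add(32, Rational(-1, 179)), -50) = Mul(Rational(5727, 179), -50) = Rational(-286350, 179)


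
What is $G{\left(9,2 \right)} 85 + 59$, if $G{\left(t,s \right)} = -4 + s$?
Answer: $-111$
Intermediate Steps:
$G{\left(9,2 \right)} 85 + 59 = \left(-4 + 2\right) 85 + 59 = \left(-2\right) 85 + 59 = -170 + 59 = -111$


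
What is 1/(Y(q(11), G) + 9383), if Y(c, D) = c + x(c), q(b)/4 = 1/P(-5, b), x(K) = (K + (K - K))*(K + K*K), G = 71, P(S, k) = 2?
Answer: 1/9397 ≈ 0.00010642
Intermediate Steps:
x(K) = K*(K + K**2) (x(K) = (K + 0)*(K + K**2) = K*(K + K**2))
q(b) = 2 (q(b) = 4/2 = 4*(1/2) = 2)
Y(c, D) = c + c**2*(1 + c)
1/(Y(q(11), G) + 9383) = 1/(2*(1 + 2*(1 + 2)) + 9383) = 1/(2*(1 + 2*3) + 9383) = 1/(2*(1 + 6) + 9383) = 1/(2*7 + 9383) = 1/(14 + 9383) = 1/9397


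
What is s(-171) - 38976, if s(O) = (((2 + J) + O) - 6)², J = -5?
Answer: -6576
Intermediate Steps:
s(O) = (-9 + O)² (s(O) = (((2 - 5) + O) - 6)² = ((-3 + O) - 6)² = (-9 + O)²)
s(-171) - 38976 = (-9 - 171)² - 38976 = (-180)² - 38976 = 32400 - 38976 = -6576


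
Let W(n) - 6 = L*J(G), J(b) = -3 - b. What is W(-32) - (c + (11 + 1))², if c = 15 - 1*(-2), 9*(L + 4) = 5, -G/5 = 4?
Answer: -8042/9 ≈ -893.56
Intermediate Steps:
G = -20 (G = -5*4 = -20)
L = -31/9 (L = -4 + (⅑)*5 = -4 + 5/9 = -31/9 ≈ -3.4444)
c = 17 (c = 15 + 2 = 17)
W(n) = -473/9 (W(n) = 6 - 31*(-3 - 1*(-20))/9 = 6 - 31*(-3 + 20)/9 = 6 - 31/9*17 = 6 - 527/9 = -473/9)
W(-32) - (c + (11 + 1))² = -473/9 - (17 + (11 + 1))² = -473/9 - (17 + 12)² = -473/9 - 1*29² = -473/9 - 1*841 = -473/9 - 841 = -8042/9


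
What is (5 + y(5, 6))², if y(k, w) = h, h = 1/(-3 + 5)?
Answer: 121/4 ≈ 30.250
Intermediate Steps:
h = ½ (h = 1/2 = ½ ≈ 0.50000)
y(k, w) = ½
(5 + y(5, 6))² = (5 + ½)² = (11/2)² = 121/4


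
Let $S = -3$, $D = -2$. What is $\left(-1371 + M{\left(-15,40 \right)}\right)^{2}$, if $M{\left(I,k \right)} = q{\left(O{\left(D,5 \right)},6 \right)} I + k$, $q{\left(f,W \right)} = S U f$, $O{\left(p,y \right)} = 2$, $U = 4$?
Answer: $942841$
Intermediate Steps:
$q{\left(f,W \right)} = - 12 f$ ($q{\left(f,W \right)} = \left(-3\right) 4 f = - 12 f$)
$M{\left(I,k \right)} = k - 24 I$ ($M{\left(I,k \right)} = \left(-12\right) 2 I + k = - 24 I + k = k - 24 I$)
$\left(-1371 + M{\left(-15,40 \right)}\right)^{2} = \left(-1371 + \left(40 - -360\right)\right)^{2} = \left(-1371 + \left(40 + 360\right)\right)^{2} = \left(-1371 + 400\right)^{2} = \left(-971\right)^{2} = 942841$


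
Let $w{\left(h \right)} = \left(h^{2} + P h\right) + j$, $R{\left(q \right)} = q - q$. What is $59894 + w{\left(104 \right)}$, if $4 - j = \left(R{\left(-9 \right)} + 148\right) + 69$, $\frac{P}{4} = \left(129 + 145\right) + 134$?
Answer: $240225$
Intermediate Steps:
$R{\left(q \right)} = 0$
$P = 1632$ ($P = 4 \left(\left(129 + 145\right) + 134\right) = 4 \left(274 + 134\right) = 4 \cdot 408 = 1632$)
$j = -213$ ($j = 4 - \left(\left(0 + 148\right) + 69\right) = 4 - \left(148 + 69\right) = 4 - 217 = -213$)
$w{\left(h \right)} = -213 + h^{2} + 1632 h$ ($w{\left(h \right)} = \left(h^{2} + 1632 h\right) - 213 = -213 + h^{2} + 1632 h$)
$59894 + w{\left(104 \right)} = 59894 + \left(-213 + 104^{2} + 1632 \cdot 104\right) = 59894 + \left(-213 + 10816 + 169728\right) = 59894 + 180331 = 240225$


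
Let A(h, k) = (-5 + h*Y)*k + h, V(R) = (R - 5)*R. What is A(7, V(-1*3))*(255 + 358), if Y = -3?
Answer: -378221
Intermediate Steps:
V(R) = R*(-5 + R) (V(R) = (-5 + R)*R = R*(-5 + R))
A(h, k) = h + k*(-5 - 3*h) (A(h, k) = (-5 + h*(-3))*k + h = (-5 - 3*h)*k + h = k*(-5 - 3*h) + h = h + k*(-5 - 3*h))
A(7, V(-1*3))*(255 + 358) = (7 - 5*(-1*3)*(-5 - 1*3) - 3*7*(-1*3)*(-5 - 1*3))*(255 + 358) = (7 - (-15)*(-5 - 3) - 3*7*(-3*(-5 - 3)))*613 = (7 - (-15)*(-8) - 3*7*(-3*(-8)))*613 = (7 - 5*24 - 3*7*24)*613 = (7 - 120 - 504)*613 = -617*613 = -378221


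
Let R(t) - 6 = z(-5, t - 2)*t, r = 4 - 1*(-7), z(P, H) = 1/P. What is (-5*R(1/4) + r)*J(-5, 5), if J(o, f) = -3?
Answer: 225/4 ≈ 56.250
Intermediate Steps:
r = 11 (r = 4 + 7 = 11)
R(t) = 6 - t/5 (R(t) = 6 + t/(-5) = 6 - t/5)
(-5*R(1/4) + r)*J(-5, 5) = (-5*(6 - 1/5/4) + 11)*(-3) = (-5*(6 - 1/5*1/4) + 11)*(-3) = (-5*(6 - 1/20) + 11)*(-3) = (-5*119/20 + 11)*(-3) = (-119/4 + 11)*(-3) = -75/4*(-3) = 225/4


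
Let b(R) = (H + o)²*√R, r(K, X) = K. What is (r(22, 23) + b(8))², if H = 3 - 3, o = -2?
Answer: 612 + 352*√2 ≈ 1109.8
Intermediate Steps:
H = 0
b(R) = 4*√R (b(R) = (0 - 2)²*√R = (-2)²*√R = 4*√R)
(r(22, 23) + b(8))² = (22 + 4*√8)² = (22 + 4*(2*√2))² = (22 + 8*√2)²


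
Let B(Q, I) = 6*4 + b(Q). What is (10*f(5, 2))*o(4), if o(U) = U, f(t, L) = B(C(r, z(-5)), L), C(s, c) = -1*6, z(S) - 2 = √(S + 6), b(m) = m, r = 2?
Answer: 720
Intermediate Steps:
z(S) = 2 + √(6 + S) (z(S) = 2 + √(S + 6) = 2 + √(6 + S))
C(s, c) = -6
B(Q, I) = 24 + Q (B(Q, I) = 6*4 + Q = 24 + Q)
f(t, L) = 18 (f(t, L) = 24 - 6 = 18)
(10*f(5, 2))*o(4) = (10*18)*4 = 180*4 = 720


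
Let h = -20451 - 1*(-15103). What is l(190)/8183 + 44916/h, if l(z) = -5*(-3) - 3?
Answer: -13124409/1562953 ≈ -8.3972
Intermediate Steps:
l(z) = 12 (l(z) = 15 - 3 = 12)
h = -5348 (h = -20451 + 15103 = -5348)
l(190)/8183 + 44916/h = 12/8183 + 44916/(-5348) = 12*(1/8183) + 44916*(-1/5348) = 12/8183 - 11229/1337 = -13124409/1562953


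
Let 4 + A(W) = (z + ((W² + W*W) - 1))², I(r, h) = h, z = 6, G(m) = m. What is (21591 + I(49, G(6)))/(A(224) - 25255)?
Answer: 21597/10071502190 ≈ 2.1444e-6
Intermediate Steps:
A(W) = -4 + (5 + 2*W²)² (A(W) = -4 + (6 + ((W² + W*W) - 1))² = -4 + (6 + ((W² + W²) - 1))² = -4 + (6 + (2*W² - 1))² = -4 + (6 + (-1 + 2*W²))² = -4 + (5 + 2*W²)²)
(21591 + I(49, G(6)))/(A(224) - 25255) = (21591 + 6)/((-4 + (5 + 2*224²)²) - 25255) = 21597/((-4 + (5 + 2*50176)²) - 25255) = 21597/((-4 + (5 + 100352)²) - 25255) = 21597/((-4 + 100357²) - 25255) = 21597/((-4 + 10071527449) - 25255) = 21597/(10071527445 - 25255) = 21597/10071502190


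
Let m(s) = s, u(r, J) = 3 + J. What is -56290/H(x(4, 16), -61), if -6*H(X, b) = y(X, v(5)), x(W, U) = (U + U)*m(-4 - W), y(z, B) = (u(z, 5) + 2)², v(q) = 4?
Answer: 16887/5 ≈ 3377.4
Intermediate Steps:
y(z, B) = 100 (y(z, B) = ((3 + 5) + 2)² = (8 + 2)² = 10² = 100)
x(W, U) = 2*U*(-4 - W) (x(W, U) = (U + U)*(-4 - W) = (2*U)*(-4 - W) = 2*U*(-4 - W))
H(X, b) = -50/3 (H(X, b) = -⅙*100 = -50/3)
-56290/H(x(4, 16), -61) = -56290/(-50/3) = -56290*(-3/50) = 16887/5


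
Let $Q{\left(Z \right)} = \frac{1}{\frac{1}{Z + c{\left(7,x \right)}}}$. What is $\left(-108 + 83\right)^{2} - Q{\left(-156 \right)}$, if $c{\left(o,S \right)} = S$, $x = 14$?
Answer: $767$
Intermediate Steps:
$Q{\left(Z \right)} = 14 + Z$ ($Q{\left(Z \right)} = \frac{1}{\frac{1}{Z + 14}} = \frac{1}{\frac{1}{14 + Z}} = 14 + Z$)
$\left(-108 + 83\right)^{2} - Q{\left(-156 \right)} = \left(-108 + 83\right)^{2} - \left(14 - 156\right) = \left(-25\right)^{2} - -142 = 625 + 142 = 767$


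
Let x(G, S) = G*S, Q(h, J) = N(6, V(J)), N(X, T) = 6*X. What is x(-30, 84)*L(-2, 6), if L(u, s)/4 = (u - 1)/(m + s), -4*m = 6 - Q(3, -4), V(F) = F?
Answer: 2240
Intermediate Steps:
Q(h, J) = 36 (Q(h, J) = 6*6 = 36)
m = 15/2 (m = -(6 - 1*36)/4 = -(6 - 36)/4 = -¼*(-30) = 15/2 ≈ 7.5000)
L(u, s) = 4*(-1 + u)/(15/2 + s) (L(u, s) = 4*((u - 1)/(15/2 + s)) = 4*((-1 + u)/(15/2 + s)) = 4*(-1 + u)/(15/2 + s))
x(-30, 84)*L(-2, 6) = (-30*84)*(8*(-1 - 2)/(15 + 2*6)) = -20160*(-3)/(15 + 12) = -20160*(-3)/27 = -2520*(-8/9) = 2240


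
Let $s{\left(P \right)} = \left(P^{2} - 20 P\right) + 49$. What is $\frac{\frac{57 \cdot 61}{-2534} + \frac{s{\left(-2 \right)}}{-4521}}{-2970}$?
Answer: $\frac{5318393}{11341651860} \approx 0.00046893$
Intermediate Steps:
$s{\left(P \right)} = 49 + P^{2} - 20 P$
$\frac{\frac{57 \cdot 61}{-2534} + \frac{s{\left(-2 \right)}}{-4521}}{-2970} = \frac{\frac{57 \cdot 61}{-2534} + \frac{49 + \left(-2\right)^{2} - -40}{-4521}}{-2970} = \left(3477 \left(- \frac{1}{2534}\right) + \left(49 + 4 + 40\right) \left(- \frac{1}{4521}\right)\right) \left(- \frac{1}{2970}\right) = \left(- \frac{3477}{2534} + 93 \left(- \frac{1}{4521}\right)\right) \left(- \frac{1}{2970}\right) = \left(- \frac{3477}{2534} - \frac{31}{1507}\right) \left(- \frac{1}{2970}\right) = \left(- \frac{5318393}{3818738}\right) \left(- \frac{1}{2970}\right) = \frac{5318393}{11341651860}$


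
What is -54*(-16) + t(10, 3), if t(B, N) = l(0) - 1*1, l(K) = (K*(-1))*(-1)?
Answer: 863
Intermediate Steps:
l(K) = K (l(K) = -K*(-1) = K)
t(B, N) = -1 (t(B, N) = 0 - 1*1 = 0 - 1 = -1)
-54*(-16) + t(10, 3) = -54*(-16) - 1 = 864 - 1 = 863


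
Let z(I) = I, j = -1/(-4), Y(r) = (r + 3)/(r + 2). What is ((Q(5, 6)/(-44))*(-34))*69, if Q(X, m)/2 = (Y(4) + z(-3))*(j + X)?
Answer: -8211/8 ≈ -1026.4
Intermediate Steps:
Y(r) = (3 + r)/(2 + r)
j = ¼ (j = -1*(-¼) = ¼ ≈ 0.25000)
Q(X, m) = -11/12 - 11*X/3 (Q(X, m) = 2*(((3 + 4)/(2 + 4) - 3)*(¼ + X)) = 2*((7/6 - 3)*(¼ + X)) = 2*(-11*(¼ + X)/6) = 2*(-11/24 - 11*X/6) = -11/12 - 11*X/3)
((Q(5, 6)/(-44))*(-34))*69 = (((-11/12 - 11/3*5)/(-44))*(-34))*69 = (((-11/12 - 55/3)*(-1/44))*(-34))*69 = (-77/4*(-1/44)*(-34))*69 = ((7/16)*(-34))*69 = -119/8*69 = -8211/8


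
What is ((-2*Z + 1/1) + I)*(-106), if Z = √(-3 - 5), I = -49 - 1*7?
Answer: 5830 + 424*I*√2 ≈ 5830.0 + 599.63*I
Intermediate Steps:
I = -56 (I = -49 - 7 = -56)
Z = 2*I*√2 (Z = √(-8) = 2*I*√2 ≈ 2.8284*I)
((-2*Z + 1/1) + I)*(-106) = ((-4*I*√2 + 1/1) - 56)*(-106) = ((-4*I*√2 + 1) - 56)*(-106) = ((1 - 4*I*√2) - 56)*(-106) = (-55 - 4*I*√2)*(-106) = 5830 + 424*I*√2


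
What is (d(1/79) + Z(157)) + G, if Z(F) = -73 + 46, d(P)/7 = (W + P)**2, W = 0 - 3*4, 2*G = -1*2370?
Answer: -1286429/6241 ≈ -206.13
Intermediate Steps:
G = -1185 (G = (-1*2370)/2 = (1/2)*(-2370) = -1185)
W = -12 (W = 0 - 12 = -12)
d(P) = 7*(-12 + P)**2
Z(F) = -27
(d(1/79) + Z(157)) + G = (7*(-12 + 1/79)**2 - 27) - 1185 = (7*(-947/79)**2 - 27) - 1185 = (7*(896809/6241) - 27) - 1185 = (6277663/6241 - 27) - 1185 = 6109156/6241 - 1185 = -1286429/6241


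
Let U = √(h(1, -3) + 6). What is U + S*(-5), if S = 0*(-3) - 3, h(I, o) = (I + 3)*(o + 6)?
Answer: 15 + 3*√2 ≈ 19.243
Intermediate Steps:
h(I, o) = (3 + I)*(6 + o)
S = -3 (S = 0 - 3 = -3)
U = 3*√2 (U = √((18 + 3*(-3) + 6*1 + 1*(-3)) + 6) = √((18 - 9 + 6 - 3) + 6) = √(12 + 6) = √18 = 3*√2 ≈ 4.2426)
U + S*(-5) = 3*√2 - 3*(-5) = 3*√2 + 15 = 15 + 3*√2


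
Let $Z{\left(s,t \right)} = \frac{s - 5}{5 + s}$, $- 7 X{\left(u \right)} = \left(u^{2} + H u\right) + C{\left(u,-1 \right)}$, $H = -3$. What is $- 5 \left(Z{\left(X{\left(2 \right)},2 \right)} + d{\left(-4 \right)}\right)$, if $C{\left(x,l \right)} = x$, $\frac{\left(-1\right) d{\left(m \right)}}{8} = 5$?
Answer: $205$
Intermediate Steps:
$d{\left(m \right)} = -40$ ($d{\left(m \right)} = \left(-8\right) 5 = -40$)
$X{\left(u \right)} = - \frac{u^{2}}{7} + \frac{2 u}{7}$ ($X{\left(u \right)} = - \frac{\left(u^{2} - 3 u\right) + u}{7} = - \frac{u^{2} - 2 u}{7} = - \frac{u^{2}}{7} + \frac{2 u}{7}$)
$Z{\left(s,t \right)} = \frac{-5 + s}{5 + s}$
$- 5 \left(Z{\left(X{\left(2 \right)},2 \right)} + d{\left(-4 \right)}\right) = - 5 \left(\frac{-5 + \frac{1}{7} \cdot 2 \left(2 - 2\right)}{5 + \frac{1}{7} \cdot 2 \left(2 - 2\right)} - 40\right) = - 5 \left(\frac{-5 + \frac{1}{7} \cdot 2 \cdot 0}{5 + \frac{1}{7} \cdot 2 \cdot 0} - 40\right) = - 5 \left(\frac{-5 + 0}{5 + 0} - 40\right) = - 5 \left(\frac{1}{5} \left(-5\right) - 40\right) = - 5 \left(-1 - 40\right) = \left(-5\right) \left(-41\right) = 205$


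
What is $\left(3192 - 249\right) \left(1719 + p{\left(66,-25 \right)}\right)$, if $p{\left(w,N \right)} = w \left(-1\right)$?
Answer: $4864779$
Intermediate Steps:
$p{\left(w,N \right)} = - w$
$\left(3192 - 249\right) \left(1719 + p{\left(66,-25 \right)}\right) = \left(3192 - 249\right) \left(1719 - 66\right) = 2943 \left(1719 - 66\right) = 2943 \cdot 1653 = 4864779$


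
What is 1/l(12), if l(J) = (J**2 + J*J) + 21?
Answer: 1/309 ≈ 0.0032362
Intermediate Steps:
l(J) = 21 + 2*J**2 (l(J) = (J**2 + J**2) + 21 = 2*J**2 + 21 = 21 + 2*J**2)
1/l(12) = 1/(21 + 2*12**2) = 1/(21 + 2*144) = 1/(21 + 288) = 1/309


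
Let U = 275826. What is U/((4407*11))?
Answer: 91942/16159 ≈ 5.6898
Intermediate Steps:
U/((4407*11)) = 275826/((4407*11)) = 275826/48477 = 275826*(1/48477) = 91942/16159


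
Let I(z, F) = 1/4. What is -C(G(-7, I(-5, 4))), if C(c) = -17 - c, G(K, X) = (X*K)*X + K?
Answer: 153/16 ≈ 9.5625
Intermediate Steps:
I(z, F) = 1/4
G(K, X) = K + K*X**2 (G(K, X) = (K*X)*X + K = K*X**2 + K = K + K*X**2)
-C(G(-7, I(-5, 4))) = -(-17 - (-7)*(1 + (1/4)**2)) = -(-17 - (-7)*(1 + 1/16)) = -(-17 - (-7)*17/16) = -(-17 - 1*(-119/16)) = -(-17 + 119/16) = -1*(-153/16) = 153/16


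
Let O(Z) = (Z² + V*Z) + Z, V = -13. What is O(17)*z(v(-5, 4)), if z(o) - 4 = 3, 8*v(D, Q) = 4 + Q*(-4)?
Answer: 595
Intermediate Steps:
v(D, Q) = ½ - Q/2 (v(D, Q) = (4 + Q*(-4))/8 = (4 - 4*Q)/8 = ½ - Q/2)
O(Z) = Z² - 12*Z (O(Z) = (Z² - 13*Z) + Z = Z² - 12*Z)
z(o) = 7 (z(o) = 4 + 3 = 7)
O(17)*z(v(-5, 4)) = (17*(-12 + 17))*7 = (17*5)*7 = 85*7 = 595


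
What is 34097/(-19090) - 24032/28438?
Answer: -714210683/271440710 ≈ -2.6312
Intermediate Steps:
34097/(-19090) - 24032/28438 = 34097*(-1/19090) - 24032*1/28438 = -34097/19090 - 12016/14219 = -714210683/271440710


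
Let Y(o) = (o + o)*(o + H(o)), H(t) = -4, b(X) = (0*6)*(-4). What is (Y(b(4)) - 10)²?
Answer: 100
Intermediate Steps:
b(X) = 0 (b(X) = 0*(-4) = 0)
Y(o) = 2*o*(-4 + o) (Y(o) = (o + o)*(o - 4) = (2*o)*(-4 + o) = 2*o*(-4 + o))
(Y(b(4)) - 10)² = (2*0*(-4 + 0) - 10)² = (2*0*(-4) - 10)² = (0 - 10)² = (-10)² = 100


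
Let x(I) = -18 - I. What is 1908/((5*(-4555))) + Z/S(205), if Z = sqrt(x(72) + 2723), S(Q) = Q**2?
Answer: -1908/22775 + sqrt(2633)/42025 ≈ -0.082555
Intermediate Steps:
Z = sqrt(2633) (Z = sqrt((-18 - 1*72) + 2723) = sqrt((-18 - 72) + 2723) = sqrt(-90 + 2723) = sqrt(2633) ≈ 51.313)
1908/((5*(-4555))) + Z/S(205) = 1908/((5*(-4555))) + sqrt(2633)/(205**2) = 1908/(-22775) + sqrt(2633)/42025 = 1908*(-1/22775) + sqrt(2633)*(1/42025) = -1908/22775 + sqrt(2633)/42025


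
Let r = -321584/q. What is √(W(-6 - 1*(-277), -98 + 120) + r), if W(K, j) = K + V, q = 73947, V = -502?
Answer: I*√52210023/471 ≈ 15.341*I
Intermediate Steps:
W(K, j) = -502 + K (W(K, j) = K - 502 = -502 + K)
r = -321584/73947 ≈ -4.3488
√(W(-6 - 1*(-277), -98 + 120) + r) = √((-502 + (-6 - 1*(-277))) - 321584/73947) = √((-502 + (-6 + 277)) - 321584/73947) = √((-502 + 271) - 321584/73947) = √(-231 - 321584/73947) = √(-17403341/73947) = I*√52210023/471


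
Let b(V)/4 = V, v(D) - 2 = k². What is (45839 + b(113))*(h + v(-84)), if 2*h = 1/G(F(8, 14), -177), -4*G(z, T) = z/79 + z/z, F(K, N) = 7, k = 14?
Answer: 390464585/43 ≈ 9.0806e+6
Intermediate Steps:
G(z, T) = -¼ - z/316 (G(z, T) = -(z/79 + z/z)/4 = -(z*(1/79) + 1)/4 = -(z/79 + 1)/4 = -(1 + z/79)/4 = -¼ - z/316)
v(D) = 198 (v(D) = 2 + 14² = 2 + 196 = 198)
b(V) = 4*V
h = -79/43 (h = 1/(2*(-¼ - 1/316*7)) = 1/(2*(-¼ - 7/316)) = 1/(2*(-43/158)) = (½)*(-158/43) = -79/43 ≈ -1.8372)
(45839 + b(113))*(h + v(-84)) = (45839 + 4*113)*(-79/43 + 198) = (45839 + 452)*(8435/43) = 46291*(8435/43) = 390464585/43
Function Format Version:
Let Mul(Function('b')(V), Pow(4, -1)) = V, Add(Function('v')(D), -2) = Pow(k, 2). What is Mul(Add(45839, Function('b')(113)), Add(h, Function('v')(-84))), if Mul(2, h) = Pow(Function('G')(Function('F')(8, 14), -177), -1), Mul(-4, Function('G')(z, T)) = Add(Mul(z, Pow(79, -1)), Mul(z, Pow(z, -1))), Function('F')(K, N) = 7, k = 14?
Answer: Rational(390464585, 43) ≈ 9.0806e+6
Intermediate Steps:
Function('G')(z, T) = Add(Rational(-1, 4), Mul(Rational(-1, 316), z)) (Function('G')(z, T) = Mul(Rational(-1, 4), Add(Mul(z, Pow(79, -1)), Mul(z, Pow(z, -1)))) = Mul(Rational(-1, 4), Add(Mul(z, Rational(1, 79)), 1)) = Mul(Rational(-1, 4), Add(Mul(Rational(1, 79), z), 1)) = Mul(Rational(-1, 4), Add(1, Mul(Rational(1, 79), z))) = Add(Rational(-1, 4), Mul(Rational(-1, 316), z)))
Function('v')(D) = 198 (Function('v')(D) = Add(2, Pow(14, 2)) = Add(2, 196) = 198)
Function('b')(V) = Mul(4, V)
h = Rational(-79, 43) (h = Mul(Rational(1, 2), Pow(Add(Rational(-1, 4), Mul(Rational(-1, 316), 7)), -1)) = Mul(Rational(1, 2), Pow(Add(Rational(-1, 4), Rational(-7, 316)), -1)) = Mul(Rational(1, 2), Pow(Rational(-43, 158), -1)) = Mul(Rational(1, 2), Rational(-158, 43)) = Rational(-79, 43) ≈ -1.8372)
Mul(Add(45839, Function('b')(113)), Add(h, Function('v')(-84))) = Mul(Add(45839, Mul(4, 113)), Add(Rational(-79, 43), 198)) = Mul(Add(45839, 452), Rational(8435, 43)) = Mul(46291, Rational(8435, 43)) = Rational(390464585, 43)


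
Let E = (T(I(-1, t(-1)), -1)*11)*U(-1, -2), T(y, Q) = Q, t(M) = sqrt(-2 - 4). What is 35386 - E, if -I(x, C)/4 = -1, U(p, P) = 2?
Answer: 35408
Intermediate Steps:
t(M) = I*sqrt(6) (t(M) = sqrt(-6) = I*sqrt(6))
I(x, C) = 4 (I(x, C) = -4*(-1) = 4)
E = -22 (E = -1*11*2 = -11*2 = -22)
35386 - E = 35386 - 1*(-22) = 35386 + 22 = 35408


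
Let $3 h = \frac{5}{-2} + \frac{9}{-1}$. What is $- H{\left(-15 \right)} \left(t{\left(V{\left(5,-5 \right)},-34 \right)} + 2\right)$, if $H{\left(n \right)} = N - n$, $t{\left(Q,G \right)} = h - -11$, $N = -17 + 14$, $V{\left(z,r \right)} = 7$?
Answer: $-110$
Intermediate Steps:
$N = -3$
$h = - \frac{23}{6}$ ($h = \frac{\frac{5}{-2} + \frac{9}{-1}}{3} = \frac{5 \left(- \frac{1}{2}\right) + 9 \left(-1\right)}{3} = \frac{- \frac{5}{2} - 9}{3} = \frac{1}{3} \left(- \frac{23}{2}\right) = - \frac{23}{6} \approx -3.8333$)
$t{\left(Q,G \right)} = \frac{43}{6}$ ($t{\left(Q,G \right)} = - \frac{23}{6} - -11 = - \frac{23}{6} + 11 = \frac{43}{6}$)
$H{\left(n \right)} = -3 - n$
$- H{\left(-15 \right)} \left(t{\left(V{\left(5,-5 \right)},-34 \right)} + 2\right) = - \left(-3 - -15\right) \left(\frac{43}{6} + 2\right) = - \frac{\left(-3 + 15\right) 55}{6} = - \frac{12 \cdot 55}{6} = \left(-1\right) 110 = -110$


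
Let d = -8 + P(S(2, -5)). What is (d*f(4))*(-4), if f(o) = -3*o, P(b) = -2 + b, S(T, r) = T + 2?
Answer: -288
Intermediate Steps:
S(T, r) = 2 + T
d = -6 (d = -8 + (-2 + (2 + 2)) = -8 + (-2 + 4) = -8 + 2 = -6)
(d*f(4))*(-4) = -(-18)*4*(-4) = -6*(-12)*(-4) = 72*(-4) = -288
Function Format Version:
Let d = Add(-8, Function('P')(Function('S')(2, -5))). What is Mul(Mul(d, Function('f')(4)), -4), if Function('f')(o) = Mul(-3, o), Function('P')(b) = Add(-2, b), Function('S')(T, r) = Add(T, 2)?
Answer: -288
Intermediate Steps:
Function('S')(T, r) = Add(2, T)
d = -6 (d = Add(-8, Add(-2, Add(2, 2))) = Add(-8, Add(-2, 4)) = Add(-8, 2) = -6)
Mul(Mul(d, Function('f')(4)), -4) = Mul(Mul(-6, Mul(-3, 4)), -4) = Mul(Mul(-6, -12), -4) = Mul(72, -4) = -288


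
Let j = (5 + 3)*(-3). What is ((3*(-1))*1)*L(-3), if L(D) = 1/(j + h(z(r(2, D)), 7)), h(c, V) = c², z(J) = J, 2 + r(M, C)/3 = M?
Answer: ⅛ ≈ 0.12500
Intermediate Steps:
r(M, C) = -6 + 3*M
j = -24 (j = 8*(-3) = -24)
L(D) = -1/24 (L(D) = 1/(-24 + (-6 + 3*2)²) = 1/(-24 + (-6 + 6)²) = 1/(-24 + 0²) = 1/(-24 + 0) = 1/(-24) = -1/24)
((3*(-1))*1)*L(-3) = ((3*(-1))*1)*(-1/24) = -3*1*(-1/24) = -3*(-1/24) = ⅛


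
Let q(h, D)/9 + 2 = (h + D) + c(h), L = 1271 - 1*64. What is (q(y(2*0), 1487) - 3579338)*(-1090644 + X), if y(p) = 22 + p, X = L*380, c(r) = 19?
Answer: 2253404678336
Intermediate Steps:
L = 1207 (L = 1271 - 64 = 1207)
X = 458660 (X = 1207*380 = 458660)
q(h, D) = 153 + 9*D + 9*h (q(h, D) = -18 + 9*((h + D) + 19) = -18 + 9*((D + h) + 19) = -18 + 9*(19 + D + h) = -18 + (171 + 9*D + 9*h) = 153 + 9*D + 9*h)
(q(y(2*0), 1487) - 3579338)*(-1090644 + X) = ((153 + 9*1487 + 9*(22 + 2*0)) - 3579338)*(-1090644 + 458660) = ((153 + 13383 + 9*(22 + 0)) - 3579338)*(-631984) = ((153 + 13383 + 9*22) - 3579338)*(-631984) = ((153 + 13383 + 198) - 3579338)*(-631984) = (13734 - 3579338)*(-631984) = -3565604*(-631984) = 2253404678336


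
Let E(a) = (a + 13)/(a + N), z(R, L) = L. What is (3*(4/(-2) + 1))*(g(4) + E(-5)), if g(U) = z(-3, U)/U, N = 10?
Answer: -39/5 ≈ -7.8000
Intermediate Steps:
g(U) = 1 (g(U) = U/U = 1)
E(a) = (13 + a)/(10 + a) (E(a) = (a + 13)/(a + 10) = (13 + a)/(10 + a))
(3*(4/(-2) + 1))*(g(4) + E(-5)) = (3*(4/(-2) + 1))*(1 + (13 - 5)/(10 - 5)) = (3*(4*(-½) + 1))*(1 + 8/5) = (3*(-2 + 1))*(1 + (⅕)*8) = (3*(-1))*(1 + 8/5) = -3*13/5 = -39/5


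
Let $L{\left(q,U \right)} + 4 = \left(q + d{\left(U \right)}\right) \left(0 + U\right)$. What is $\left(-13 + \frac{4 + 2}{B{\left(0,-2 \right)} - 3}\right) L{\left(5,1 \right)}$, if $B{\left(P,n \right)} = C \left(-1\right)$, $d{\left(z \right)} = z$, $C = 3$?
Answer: $-28$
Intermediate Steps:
$B{\left(P,n \right)} = -3$ ($B{\left(P,n \right)} = 3 \left(-1\right) = -3$)
$L{\left(q,U \right)} = -4 + U \left(U + q\right)$ ($L{\left(q,U \right)} = -4 + \left(q + U\right) \left(0 + U\right) = -4 + \left(U + q\right) U = -4 + U \left(U + q\right)$)
$\left(-13 + \frac{4 + 2}{B{\left(0,-2 \right)} - 3}\right) L{\left(5,1 \right)} = \left(-13 + \frac{4 + 2}{-3 - 3}\right) \left(-4 + 1^{2} + 1 \cdot 5\right) = \left(-13 + \frac{6}{-6}\right) \left(-4 + 1 + 5\right) = \left(-13 + 6 \left(- \frac{1}{6}\right)\right) 2 = \left(-13 - 1\right) 2 = \left(-14\right) 2 = -28$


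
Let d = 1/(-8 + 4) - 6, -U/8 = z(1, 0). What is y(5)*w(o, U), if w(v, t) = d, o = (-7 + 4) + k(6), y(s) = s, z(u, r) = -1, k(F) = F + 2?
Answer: -125/4 ≈ -31.250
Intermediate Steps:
k(F) = 2 + F
U = 8 (U = -8*(-1) = 8)
d = -25/4 (d = 1/(-4) - 6 = -1/4 - 6 = -25/4 ≈ -6.2500)
o = 5 (o = (-7 + 4) + (2 + 6) = -3 + 8 = 5)
w(v, t) = -25/4
y(5)*w(o, U) = 5*(-25/4) = -125/4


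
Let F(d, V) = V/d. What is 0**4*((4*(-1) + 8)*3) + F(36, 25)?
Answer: 25/36 ≈ 0.69444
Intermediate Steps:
0**4*((4*(-1) + 8)*3) + F(36, 25) = 0**4*((4*(-1) + 8)*3) + 25/36 = 0*((-4 + 8)*3) + 25*(1/36) = 0*(4*3) + 25/36 = 0*12 + 25/36 = 0 + 25/36 = 25/36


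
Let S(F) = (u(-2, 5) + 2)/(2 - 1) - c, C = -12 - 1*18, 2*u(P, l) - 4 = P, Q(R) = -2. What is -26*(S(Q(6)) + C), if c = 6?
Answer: 858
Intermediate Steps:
u(P, l) = 2 + P/2
C = -30 (C = -12 - 18 = -30)
S(F) = -3 (S(F) = ((2 + (½)*(-2)) + 2)/(2 - 1) - 1*6 = ((2 - 1) + 2)/1 - 6 = (1 + 2)*1 - 6 = 3*1 - 6 = 3 - 6 = -3)
-26*(S(Q(6)) + C) = -26*(-3 - 30) = -26*(-33) = 858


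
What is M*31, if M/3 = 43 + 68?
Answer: 10323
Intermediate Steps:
M = 333 (M = 3*(43 + 68) = 3*111 = 333)
M*31 = 333*31 = 10323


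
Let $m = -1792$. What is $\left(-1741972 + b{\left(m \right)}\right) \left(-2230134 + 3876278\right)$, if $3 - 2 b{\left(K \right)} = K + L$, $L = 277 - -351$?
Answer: $-2866576230944$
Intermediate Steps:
$L = 628$ ($L = 277 + 351 = 628$)
$b{\left(K \right)} = - \frac{625}{2} - \frac{K}{2}$ ($b{\left(K \right)} = \frac{3}{2} - \frac{K + 628}{2} = \frac{3}{2} - \frac{628 + K}{2} = \frac{3}{2} - \left(314 + \frac{K}{2}\right) = - \frac{625}{2} - \frac{K}{2}$)
$\left(-1741972 + b{\left(m \right)}\right) \left(-2230134 + 3876278\right) = \left(-1741972 - - \frac{1167}{2}\right) \left(-2230134 + 3876278\right) = \left(-1741972 + \left(- \frac{625}{2} + 896\right)\right) 1646144 = \left(-1741972 + \frac{1167}{2}\right) 1646144 = \left(- \frac{3482777}{2}\right) 1646144 = -2866576230944$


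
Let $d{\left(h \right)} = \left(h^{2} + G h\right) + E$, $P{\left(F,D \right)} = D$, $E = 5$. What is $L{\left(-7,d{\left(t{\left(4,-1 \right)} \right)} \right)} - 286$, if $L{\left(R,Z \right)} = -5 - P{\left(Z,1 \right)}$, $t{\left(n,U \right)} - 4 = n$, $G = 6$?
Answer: $-292$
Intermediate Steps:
$t{\left(n,U \right)} = 4 + n$
$d{\left(h \right)} = 5 + h^{2} + 6 h$ ($d{\left(h \right)} = \left(h^{2} + 6 h\right) + 5 = 5 + h^{2} + 6 h$)
$L{\left(R,Z \right)} = -6$ ($L{\left(R,Z \right)} = -5 - 1 = -6$)
$L{\left(-7,d{\left(t{\left(4,-1 \right)} \right)} \right)} - 286 = -6 - 286 = -292$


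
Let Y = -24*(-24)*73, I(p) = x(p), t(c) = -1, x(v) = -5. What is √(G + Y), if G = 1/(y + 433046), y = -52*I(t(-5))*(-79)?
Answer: √794993126614026/137502 ≈ 205.06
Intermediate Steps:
I(p) = -5
y = -20540 (y = -52*(-5)*(-79) = 260*(-79) = -20540)
Y = 42048 (Y = 576*73 = 42048)
G = 1/412506 (G = 1/(-20540 + 433046) = 1/412506 ≈ 2.4242e-6)
√(G + Y) = √(1/412506 + 42048) = √(17345052289/412506) = √794993126614026/137502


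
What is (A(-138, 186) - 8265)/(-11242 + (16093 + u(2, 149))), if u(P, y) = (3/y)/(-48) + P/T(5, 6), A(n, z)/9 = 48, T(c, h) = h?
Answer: -56021616/34696733 ≈ -1.6146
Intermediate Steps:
A(n, z) = 432 (A(n, z) = 9*48 = 432)
u(P, y) = -1/(16*y) + P/6 (u(P, y) = (3/y)/(-48) + P/6 = (3/y)*(-1/48) + P*(1/6) = -1/(16*y) + P/6)
(A(-138, 186) - 8265)/(-11242 + (16093 + u(2, 149))) = (432 - 8265)/(-11242 + (16093 + (-1/16/149 + (1/6)*2))) = -7833/(-11242 + (16093 + (-1/16*1/149 + 1/3))) = -7833/(-11242 + (16093 + (-1/2384 + 1/3))) = -7833/(-11242 + (16093 + 2381/7152)) = -7833/(-11242 + 115099517/7152) = -7833/34696733/7152 = -7833*7152/34696733 = -56021616/34696733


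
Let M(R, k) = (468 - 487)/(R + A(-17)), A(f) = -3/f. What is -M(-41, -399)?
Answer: -323/694 ≈ -0.46542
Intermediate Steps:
M(R, k) = -19/(3/17 + R) (M(R, k) = (468 - 487)/(R - 3/(-17)) = -19/(R - 3*(-1/17)) = -19/(R + 3/17) = -19/(3/17 + R))
-M(-41, -399) = -(-323)/(3 + 17*(-41)) = -(-323)/(3 - 697) = -(-323)/(-694) = -(-323)*(-1)/694 = -1*323/694 = -323/694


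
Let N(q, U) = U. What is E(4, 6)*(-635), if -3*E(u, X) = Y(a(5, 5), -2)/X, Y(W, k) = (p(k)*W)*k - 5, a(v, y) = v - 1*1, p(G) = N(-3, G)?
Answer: 6985/18 ≈ 388.06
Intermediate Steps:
p(G) = G
a(v, y) = -1 + v (a(v, y) = v - 1 = -1 + v)
Y(W, k) = -5 + W*k² (Y(W, k) = (k*W)*k - 5 = (W*k)*k - 5 = W*k² - 5 = -5 + W*k²)
E(u, X) = -11/(3*X) (E(u, X) = -(-5 + (-1 + 5)*(-2)²)/(3*X) = -(-5 + 4*4)/(3*X) = -(-5 + 16)/(3*X) = -11/(3*X))
E(4, 6)*(-635) = -11/3/6*(-635) = -11/3*⅙*(-635) = -11/18*(-635) = 6985/18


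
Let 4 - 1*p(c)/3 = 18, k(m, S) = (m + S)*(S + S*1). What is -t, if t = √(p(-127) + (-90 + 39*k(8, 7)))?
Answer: -√8058 ≈ -89.766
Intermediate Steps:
k(m, S) = 2*S*(S + m) (k(m, S) = (S + m)*(S + S) = (S + m)*(2*S) = 2*S*(S + m))
p(c) = -42 (p(c) = 12 - 3*18 = 12 - 54 = -42)
t = √8058 (t = √(-42 + (-90 + 39*(2*7*(7 + 8)))) = √(-42 + (-90 + 39*(2*7*15))) = √(-42 + (-90 + 39*210)) = √(-42 + (-90 + 8190)) = √(-42 + 8100) = √8058 ≈ 89.766)
-t = -√8058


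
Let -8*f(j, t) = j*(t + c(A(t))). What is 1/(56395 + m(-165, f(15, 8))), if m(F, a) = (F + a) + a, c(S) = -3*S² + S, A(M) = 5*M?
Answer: 1/74050 ≈ 1.3504e-5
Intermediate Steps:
c(S) = S - 3*S²
f(j, t) = -j*(t + 5*t*(1 - 15*t))/8 (f(j, t) = -j*(t + (5*t)*(1 - 15*t))/8 = -j*(t + 5*t*(1 - 15*t))/8)
m(F, a) = F + 2*a
1/(56395 + m(-165, f(15, 8))) = 1/(56395 + (-165 + 2*((3/8)*15*8*(-2 + 25*8)))) = 1/(56395 + (-165 + 2*((3/8)*15*8*(-2 + 200)))) = 1/(56395 + (-165 + 2*((3/8)*15*8*198))) = 1/(56395 + (-165 + 2*8910)) = 1/(56395 + (-165 + 17820)) = 1/(56395 + 17655) = 1/74050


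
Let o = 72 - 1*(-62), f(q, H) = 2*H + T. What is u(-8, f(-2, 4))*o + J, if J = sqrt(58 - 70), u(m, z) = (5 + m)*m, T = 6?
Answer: 3216 + 2*I*sqrt(3) ≈ 3216.0 + 3.4641*I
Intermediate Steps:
f(q, H) = 6 + 2*H (f(q, H) = 2*H + 6 = 6 + 2*H)
u(m, z) = m*(5 + m)
o = 134 (o = 72 + 62 = 134)
J = 2*I*sqrt(3) (J = sqrt(-12) = 2*I*sqrt(3) ≈ 3.4641*I)
u(-8, f(-2, 4))*o + J = -8*(5 - 8)*134 + 2*I*sqrt(3) = -8*(-3)*134 + 2*I*sqrt(3) = 24*134 + 2*I*sqrt(3) = 3216 + 2*I*sqrt(3)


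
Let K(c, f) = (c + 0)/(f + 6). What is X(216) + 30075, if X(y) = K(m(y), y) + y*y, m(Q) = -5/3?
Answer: 51102841/666 ≈ 76731.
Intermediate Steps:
m(Q) = -5/3 (m(Q) = -5*1/3 = -5/3)
K(c, f) = c/(6 + f)
X(y) = y**2 - 5/(3*(6 + y)) (X(y) = -5/(3*(6 + y)) + y*y = -5/(3*(6 + y)) + y**2 = y**2 - 5/(3*(6 + y)))
X(216) + 30075 = (-5 + 3*216**2*(6 + 216))/(3*(6 + 216)) + 30075 = (1/3)*(-5 + 3*46656*222)/222 + 30075 = (1/3)*(1/222)*(-5 + 31072896) + 30075 = (1/3)*(1/222)*31072891 + 30075 = 31072891/666 + 30075 = 51102841/666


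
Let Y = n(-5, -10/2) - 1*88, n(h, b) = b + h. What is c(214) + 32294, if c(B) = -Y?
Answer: 32392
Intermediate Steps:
Y = -98 (Y = (-10/2 - 5) - 1*88 = (-10*1/2 - 5) - 88 = (-5 - 5) - 88 = -10 - 88 = -98)
c(B) = 98 (c(B) = -1*(-98) = 98)
c(214) + 32294 = 98 + 32294 = 32392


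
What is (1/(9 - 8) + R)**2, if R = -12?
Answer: 121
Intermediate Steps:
(1/(9 - 8) + R)**2 = (1/(9 - 8) - 12)**2 = (1/1 - 12)**2 = (1 - 12)**2 = (-11)**2 = 121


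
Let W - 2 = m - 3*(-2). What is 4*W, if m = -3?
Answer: 20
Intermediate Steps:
W = 5 (W = 2 + (-3 - 3*(-2)) = 2 + (-3 + 6) = 2 + 3 = 5)
4*W = 4*5 = 20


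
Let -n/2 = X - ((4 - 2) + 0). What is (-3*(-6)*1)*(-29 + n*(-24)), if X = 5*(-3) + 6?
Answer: -10026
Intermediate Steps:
X = -9 (X = -15 + 6 = -9)
n = 22 (n = -2*(-9 - ((4 - 2) + 0)) = -2*(-9 - (2 + 0)) = -2*(-9 - 1*2) = -2*(-9 - 2) = -2*(-11) = 22)
(-3*(-6)*1)*(-29 + n*(-24)) = (-3*(-6)*1)*(-29 + 22*(-24)) = (18*1)*(-29 - 528) = 18*(-557) = -10026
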